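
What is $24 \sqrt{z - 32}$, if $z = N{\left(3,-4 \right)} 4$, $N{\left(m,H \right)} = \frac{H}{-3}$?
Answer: $32 i \sqrt{15} \approx 123.94 i$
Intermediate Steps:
$N{\left(m,H \right)} = - \frac{H}{3}$ ($N{\left(m,H \right)} = H \left(- \frac{1}{3}\right) = - \frac{H}{3}$)
$z = \frac{16}{3}$ ($z = \left(- \frac{1}{3}\right) \left(-4\right) 4 = \frac{4}{3} \cdot 4 = \frac{16}{3} \approx 5.3333$)
$24 \sqrt{z - 32} = 24 \sqrt{\frac{16}{3} - 32} = 24 \sqrt{- \frac{80}{3}} = 24 \frac{4 i \sqrt{15}}{3} = 32 i \sqrt{15}$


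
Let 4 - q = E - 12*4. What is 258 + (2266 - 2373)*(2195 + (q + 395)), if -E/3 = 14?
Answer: -286930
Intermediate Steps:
E = -42 (E = -3*14 = -42)
q = 94 (q = 4 - (-42 - 12*4) = 4 - (-42 - 48) = 4 - 1*(-90) = 4 + 90 = 94)
258 + (2266 - 2373)*(2195 + (q + 395)) = 258 + (2266 - 2373)*(2195 + (94 + 395)) = 258 - 107*(2195 + 489) = 258 - 107*2684 = 258 - 287188 = -286930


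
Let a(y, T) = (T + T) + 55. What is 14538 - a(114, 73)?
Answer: 14337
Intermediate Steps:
a(y, T) = 55 + 2*T (a(y, T) = 2*T + 55 = 55 + 2*T)
14538 - a(114, 73) = 14538 - (55 + 2*73) = 14538 - (55 + 146) = 14538 - 1*201 = 14538 - 201 = 14337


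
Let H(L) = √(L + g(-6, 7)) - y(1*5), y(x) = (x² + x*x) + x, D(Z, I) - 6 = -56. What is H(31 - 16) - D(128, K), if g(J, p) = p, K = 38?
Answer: -5 + √22 ≈ -0.30958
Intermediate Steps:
D(Z, I) = -50 (D(Z, I) = 6 - 56 = -50)
y(x) = x + 2*x² (y(x) = (x² + x²) + x = 2*x² + x = x + 2*x²)
H(L) = -55 + √(7 + L) (H(L) = √(L + 7) - 1*5*(1 + 2*(1*5)) = √(7 + L) - 5*(1 + 2*5) = √(7 + L) - 5*(1 + 10) = √(7 + L) - 5*11 = √(7 + L) - 1*55 = √(7 + L) - 55 = -55 + √(7 + L))
H(31 - 16) - D(128, K) = (-55 + √(7 + (31 - 16))) - 1*(-50) = (-55 + √(7 + 15)) + 50 = (-55 + √22) + 50 = -5 + √22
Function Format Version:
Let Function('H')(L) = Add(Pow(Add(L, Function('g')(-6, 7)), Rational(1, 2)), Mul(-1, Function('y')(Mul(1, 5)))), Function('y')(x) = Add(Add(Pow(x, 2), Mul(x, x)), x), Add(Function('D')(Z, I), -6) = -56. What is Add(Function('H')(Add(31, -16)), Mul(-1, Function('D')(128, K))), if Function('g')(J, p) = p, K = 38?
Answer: Add(-5, Pow(22, Rational(1, 2))) ≈ -0.30958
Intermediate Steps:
Function('D')(Z, I) = -50 (Function('D')(Z, I) = Add(6, -56) = -50)
Function('y')(x) = Add(x, Mul(2, Pow(x, 2))) (Function('y')(x) = Add(Add(Pow(x, 2), Pow(x, 2)), x) = Add(Mul(2, Pow(x, 2)), x) = Add(x, Mul(2, Pow(x, 2))))
Function('H')(L) = Add(-55, Pow(Add(7, L), Rational(1, 2))) (Function('H')(L) = Add(Pow(Add(L, 7), Rational(1, 2)), Mul(-1, Mul(Mul(1, 5), Add(1, Mul(2, Mul(1, 5)))))) = Add(Pow(Add(7, L), Rational(1, 2)), Mul(-1, Mul(5, Add(1, Mul(2, 5))))) = Add(Pow(Add(7, L), Rational(1, 2)), Mul(-1, Mul(5, Add(1, 10)))) = Add(Pow(Add(7, L), Rational(1, 2)), Mul(-1, Mul(5, 11))) = Add(Pow(Add(7, L), Rational(1, 2)), Mul(-1, 55)) = Add(Pow(Add(7, L), Rational(1, 2)), -55) = Add(-55, Pow(Add(7, L), Rational(1, 2))))
Add(Function('H')(Add(31, -16)), Mul(-1, Function('D')(128, K))) = Add(Add(-55, Pow(Add(7, Add(31, -16)), Rational(1, 2))), Mul(-1, -50)) = Add(Add(-55, Pow(Add(7, 15), Rational(1, 2))), 50) = Add(Add(-55, Pow(22, Rational(1, 2))), 50) = Add(-5, Pow(22, Rational(1, 2)))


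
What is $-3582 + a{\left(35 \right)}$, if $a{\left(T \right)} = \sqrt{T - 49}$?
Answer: $-3582 + i \sqrt{14} \approx -3582.0 + 3.7417 i$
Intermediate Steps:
$a{\left(T \right)} = \sqrt{-49 + T}$
$-3582 + a{\left(35 \right)} = -3582 + \sqrt{-49 + 35} = -3582 + \sqrt{-14} = -3582 + i \sqrt{14}$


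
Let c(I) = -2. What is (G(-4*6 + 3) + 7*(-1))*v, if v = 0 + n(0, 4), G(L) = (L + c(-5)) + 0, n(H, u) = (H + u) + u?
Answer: -240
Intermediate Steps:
n(H, u) = H + 2*u
G(L) = -2 + L (G(L) = (L - 2) + 0 = (-2 + L) + 0 = -2 + L)
v = 8 (v = 0 + (0 + 2*4) = 0 + (0 + 8) = 0 + 8 = 8)
(G(-4*6 + 3) + 7*(-1))*v = ((-2 + (-4*6 + 3)) + 7*(-1))*8 = ((-2 + (-24 + 3)) - 7)*8 = ((-2 - 21) - 7)*8 = (-23 - 7)*8 = -30*8 = -240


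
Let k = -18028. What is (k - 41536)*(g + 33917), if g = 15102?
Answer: -2919767716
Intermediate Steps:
(k - 41536)*(g + 33917) = (-18028 - 41536)*(15102 + 33917) = -59564*49019 = -2919767716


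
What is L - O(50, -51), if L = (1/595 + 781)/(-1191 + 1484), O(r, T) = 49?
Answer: -8077719/174335 ≈ -46.334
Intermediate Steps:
L = 464696/174335 (L = (1/595 + 781)/293 = (464696/595)*(1/293) = 464696/174335 ≈ 2.6655)
L - O(50, -51) = 464696/174335 - 1*49 = 464696/174335 - 49 = -8077719/174335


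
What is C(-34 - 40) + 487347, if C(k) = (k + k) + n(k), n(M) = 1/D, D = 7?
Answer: 3410394/7 ≈ 4.8720e+5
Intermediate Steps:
n(M) = 1/7
C(k) = 1/7 + 2*k (C(k) = (k + k) + 1/7 = 2*k + 1/7 = 1/7 + 2*k)
C(-34 - 40) + 487347 = (1/7 + 2*(-34 - 40)) + 487347 = (1/7 + 2*(-74)) + 487347 = (1/7 - 148) + 487347 = -1035/7 + 487347 = 3410394/7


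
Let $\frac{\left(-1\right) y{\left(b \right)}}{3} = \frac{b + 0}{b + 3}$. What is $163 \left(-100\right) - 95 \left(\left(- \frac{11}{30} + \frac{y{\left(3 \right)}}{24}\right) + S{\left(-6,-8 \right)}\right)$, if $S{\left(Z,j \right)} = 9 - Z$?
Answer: $- \frac{848843}{48} \approx -17684.0$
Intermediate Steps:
$y{\left(b \right)} = - \frac{3 b}{3 + b}$ ($y{\left(b \right)} = - 3 \frac{b + 0}{b + 3} = - 3 \frac{b}{3 + b} = - \frac{3 b}{3 + b}$)
$163 \left(-100\right) - 95 \left(\left(- \frac{11}{30} + \frac{y{\left(3 \right)}}{24}\right) + S{\left(-6,-8 \right)}\right) = 163 \left(-100\right) - 95 \left(\left(- \frac{11}{30} + \frac{\left(-3\right) 3 \frac{1}{3 + 3}}{24}\right) + \left(9 - -6\right)\right) = -16300 - 95 \left(\left(\left(-11\right) \frac{1}{30} + \left(-3\right) 3 \cdot \frac{1}{6} \cdot \frac{1}{24}\right) + \left(9 + 6\right)\right) = -16300 - 95 \left(\left(- \frac{11}{30} + \left(-3\right) 3 \cdot \frac{1}{6} \cdot \frac{1}{24}\right) + 15\right) = -16300 - 95 \left(\left(- \frac{11}{30} - \frac{1}{16}\right) + 15\right) = -16300 - 95 \left(- \frac{103}{240} + 15\right) = -16300 - 95 \cdot \frac{3497}{240} = -16300 - \frac{66443}{48} = - \frac{848843}{48}$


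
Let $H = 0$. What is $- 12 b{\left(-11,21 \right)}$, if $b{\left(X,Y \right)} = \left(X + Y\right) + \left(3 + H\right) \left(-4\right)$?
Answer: $24$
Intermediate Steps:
$b{\left(X,Y \right)} = -12 + X + Y$ ($b{\left(X,Y \right)} = \left(X + Y\right) + \left(3 + 0\right) \left(-4\right) = \left(X + Y\right) + 3 \left(-4\right) = \left(X + Y\right) - 12 = -12 + X + Y$)
$- 12 b{\left(-11,21 \right)} = - 12 \left(-12 - 11 + 21\right) = \left(-12\right) \left(-2\right) = 24$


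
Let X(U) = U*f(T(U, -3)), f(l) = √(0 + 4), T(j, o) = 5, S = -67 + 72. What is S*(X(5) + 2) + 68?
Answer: 128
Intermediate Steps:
S = 5
f(l) = 2 (f(l) = √4 = 2)
X(U) = 2*U (X(U) = U*2 = 2*U)
S*(X(5) + 2) + 68 = 5*(2*5 + 2) + 68 = 5*(10 + 2) + 68 = 5*12 + 68 = 60 + 68 = 128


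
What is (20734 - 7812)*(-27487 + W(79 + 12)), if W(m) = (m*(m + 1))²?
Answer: 905352755034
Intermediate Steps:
W(m) = m²*(1 + m)² (W(m) = (m*(1 + m))² = m²*(1 + m)²)
(20734 - 7812)*(-27487 + W(79 + 12)) = (20734 - 7812)*(-27487 + (79 + 12)²*(1 + (79 + 12))²) = 12922*(-27487 + 91²*(1 + 91)²) = 12922*(-27487 + 8281*92²) = 12922*(-27487 + 8281*8464) = 12922*(-27487 + 70090384) = 12922*70062897 = 905352755034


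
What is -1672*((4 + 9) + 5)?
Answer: -30096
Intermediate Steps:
-1672*((4 + 9) + 5) = -1672*(13 + 5) = -1672*18 = -30096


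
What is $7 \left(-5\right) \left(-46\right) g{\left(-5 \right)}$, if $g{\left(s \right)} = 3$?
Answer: $4830$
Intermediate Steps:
$7 \left(-5\right) \left(-46\right) g{\left(-5 \right)} = 7 \left(-5\right) \left(-46\right) 3 = \left(-35\right) \left(-46\right) 3 = 1610 \cdot 3 = 4830$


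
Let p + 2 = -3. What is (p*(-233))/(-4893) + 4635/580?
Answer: 18887/2436 ≈ 7.7533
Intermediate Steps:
p = -5 (p = -2 - 3 = -5)
(p*(-233))/(-4893) + 4635/580 = -5*(-233)/(-4893) + 4635/580 = 1165*(-1/4893) + 4635*(1/580) = -5/21 + 927/116 = 18887/2436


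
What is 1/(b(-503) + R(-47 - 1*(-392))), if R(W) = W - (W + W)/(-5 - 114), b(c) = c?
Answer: -119/18112 ≈ -0.0065702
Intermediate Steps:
R(W) = 121*W/119 (R(W) = W - 2*W/(-119) = W - 2*W*(-1)/119 = W - (-2)*W/119 = W + 2*W/119 = 121*W/119)
1/(b(-503) + R(-47 - 1*(-392))) = 1/(-503 + 121*(-47 - 1*(-392))/119) = 1/(-503 + 121*(-47 + 392)/119) = 1/(-503 + (121/119)*345) = 1/(-503 + 41745/119) = 1/(-18112/119) = -119/18112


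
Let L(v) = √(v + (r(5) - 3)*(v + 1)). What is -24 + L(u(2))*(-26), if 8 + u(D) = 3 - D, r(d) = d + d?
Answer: -24 - 182*I ≈ -24.0 - 182.0*I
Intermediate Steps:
r(d) = 2*d
u(D) = -5 - D (u(D) = -8 + (3 - D) = -5 - D)
L(v) = √(7 + 8*v) (L(v) = √(v + (2*5 - 3)*(v + 1)) = √(v + (10 - 3)*(1 + v)) = √(v + 7*(1 + v)) = √(v + (7 + 7*v)) = √(7 + 8*v))
-24 + L(u(2))*(-26) = -24 + √(7 + 8*(-5 - 1*2))*(-26) = -24 + √(7 + 8*(-5 - 2))*(-26) = -24 + √(7 + 8*(-7))*(-26) = -24 + √(7 - 56)*(-26) = -24 + √(-49)*(-26) = -24 + (7*I)*(-26) = -24 - 182*I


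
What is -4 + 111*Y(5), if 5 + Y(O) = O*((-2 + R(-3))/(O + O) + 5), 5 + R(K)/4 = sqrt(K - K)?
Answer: 995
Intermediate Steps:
R(K) = -20 (R(K) = -20 + 4*sqrt(K - K) = -20 + 4*sqrt(0) = -20 + 4*0 = -20 + 0 = -20)
Y(O) = -5 + O*(5 - 11/O) (Y(O) = -5 + O*((-2 - 20)/(O + O) + 5) = -5 + O*(-22*1/(2*O) + 5) = -5 + O*(-11/O + 5) = -5 + O*(5 - 11/O))
-4 + 111*Y(5) = -4 + 111*(-16 + 5*5) = -4 + 111*(-16 + 25) = -4 + 111*9 = -4 + 999 = 995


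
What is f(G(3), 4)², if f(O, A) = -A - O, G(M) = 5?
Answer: 81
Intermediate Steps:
f(G(3), 4)² = (-1*4 - 1*5)² = (-4 - 5)² = (-9)² = 81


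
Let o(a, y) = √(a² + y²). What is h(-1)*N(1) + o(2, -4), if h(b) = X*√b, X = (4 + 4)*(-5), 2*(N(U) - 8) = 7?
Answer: -460*I + 2*√5 ≈ 4.4721 - 460.0*I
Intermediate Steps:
N(U) = 23/2 (N(U) = 8 + (½)*7 = 8 + 7/2 = 23/2)
X = -40 (X = 8*(-5) = -40)
h(b) = -40*√b
h(-1)*N(1) + o(2, -4) = -40*I*(23/2) + √(2² + (-4)²) = -40*I*(23/2) + √(4 + 16) = -460*I + √20 = -460*I + 2*√5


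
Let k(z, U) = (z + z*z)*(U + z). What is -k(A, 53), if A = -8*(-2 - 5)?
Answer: -347928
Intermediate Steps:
A = 56 (A = -8*(-7) = 56)
k(z, U) = (U + z)*(z + z²) (k(z, U) = (z + z²)*(U + z) = (U + z)*(z + z²))
-k(A, 53) = -56*(53 + 56 + 56² + 53*56) = -56*(53 + 56 + 3136 + 2968) = -56*6213 = -1*347928 = -347928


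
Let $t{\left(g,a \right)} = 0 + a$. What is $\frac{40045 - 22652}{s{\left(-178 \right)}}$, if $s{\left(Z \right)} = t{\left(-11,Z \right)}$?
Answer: $- \frac{17393}{178} \approx -97.714$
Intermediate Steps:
$t{\left(g,a \right)} = a$
$s{\left(Z \right)} = Z$
$\frac{40045 - 22652}{s{\left(-178 \right)}} = \frac{40045 - 22652}{-178} = 17393 \left(- \frac{1}{178}\right) = - \frac{17393}{178}$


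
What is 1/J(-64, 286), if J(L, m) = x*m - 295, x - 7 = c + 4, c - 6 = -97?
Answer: -1/23175 ≈ -4.3150e-5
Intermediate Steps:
c = -91 (c = 6 - 97 = -91)
x = -80 (x = 7 + (-91 + 4) = 7 - 87 = -80)
J(L, m) = -295 - 80*m (J(L, m) = -80*m - 295 = -295 - 80*m)
1/J(-64, 286) = 1/(-295 - 80*286) = 1/(-295 - 22880) = 1/(-23175) = -1/23175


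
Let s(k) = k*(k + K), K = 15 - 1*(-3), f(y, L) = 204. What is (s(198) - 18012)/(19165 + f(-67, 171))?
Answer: 24756/19369 ≈ 1.2781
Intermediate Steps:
K = 18 (K = 15 + 3 = 18)
s(k) = k*(18 + k) (s(k) = k*(k + 18) = k*(18 + k))
(s(198) - 18012)/(19165 + f(-67, 171)) = (198*(18 + 198) - 18012)/(19165 + 204) = (198*216 - 18012)/19369 = (42768 - 18012)*(1/19369) = 24756*(1/19369) = 24756/19369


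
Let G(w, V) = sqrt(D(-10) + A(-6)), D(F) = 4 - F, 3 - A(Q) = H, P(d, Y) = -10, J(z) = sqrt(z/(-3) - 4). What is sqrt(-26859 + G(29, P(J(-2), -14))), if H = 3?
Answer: sqrt(-26859 + sqrt(14)) ≈ 163.88*I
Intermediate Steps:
J(z) = sqrt(-4 - z/3) (J(z) = sqrt(z*(-1/3) - 4) = sqrt(-z/3 - 4) = sqrt(-4 - z/3))
A(Q) = 0 (A(Q) = 3 - 1*3 = 3 - 3 = 0)
G(w, V) = sqrt(14) (G(w, V) = sqrt((4 - 1*(-10)) + 0) = sqrt((4 + 10) + 0) = sqrt(14 + 0) = sqrt(14))
sqrt(-26859 + G(29, P(J(-2), -14))) = sqrt(-26859 + sqrt(14))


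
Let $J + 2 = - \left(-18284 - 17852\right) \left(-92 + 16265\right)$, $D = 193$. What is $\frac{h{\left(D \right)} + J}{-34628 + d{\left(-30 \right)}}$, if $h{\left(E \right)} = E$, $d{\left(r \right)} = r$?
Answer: $- \frac{584427719}{34658} \approx -16863.0$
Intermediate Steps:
$J = 584427526$ ($J = -2 - \left(-18284 - 17852\right) \left(-92 + 16265\right) = -2 - \left(-36136\right) 16173 = -2 - -584427528 = -2 + 584427528 = 584427526$)
$\frac{h{\left(D \right)} + J}{-34628 + d{\left(-30 \right)}} = \frac{193 + 584427526}{-34628 - 30} = \frac{584427719}{-34658} = 584427719 \left(- \frac{1}{34658}\right) = - \frac{584427719}{34658}$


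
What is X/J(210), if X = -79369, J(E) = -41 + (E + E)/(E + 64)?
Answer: 10873553/5407 ≈ 2011.0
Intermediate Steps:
J(E) = -41 + 2*E/(64 + E) (J(E) = -41 + (2*E)/(64 + E) = -41 + 2*E/(64 + E))
X/J(210) = -79369*(64 + 210)/(-2624 - 39*210) = -79369*274/(-2624 - 8190) = -79369/((1/274)*(-10814)) = -79369/(-5407/137) = -79369*(-137/5407) = 10873553/5407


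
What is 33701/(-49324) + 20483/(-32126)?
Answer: -1046490909/792291412 ≈ -1.3208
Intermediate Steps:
33701/(-49324) + 20483/(-32126) = 33701*(-1/49324) + 20483*(-1/32126) = -33701/49324 - 20483/32126 = -1046490909/792291412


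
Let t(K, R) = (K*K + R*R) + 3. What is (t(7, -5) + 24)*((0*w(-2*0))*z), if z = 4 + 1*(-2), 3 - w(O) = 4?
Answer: 0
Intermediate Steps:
w(O) = -1 (w(O) = 3 - 1*4 = 3 - 4 = -1)
t(K, R) = 3 + K² + R² (t(K, R) = (K² + R²) + 3 = 3 + K² + R²)
z = 2 (z = 4 - 2 = 2)
(t(7, -5) + 24)*((0*w(-2*0))*z) = ((3 + 7² + (-5)²) + 24)*((0*(-1))*2) = ((3 + 49 + 25) + 24)*(0*2) = (77 + 24)*0 = 101*0 = 0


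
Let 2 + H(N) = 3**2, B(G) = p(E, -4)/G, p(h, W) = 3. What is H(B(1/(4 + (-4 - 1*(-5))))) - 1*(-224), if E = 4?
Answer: 231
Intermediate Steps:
B(G) = 3/G
H(N) = 7 (H(N) = -2 + 3**2 = -2 + 9 = 7)
H(B(1/(4 + (-4 - 1*(-5))))) - 1*(-224) = 7 - 1*(-224) = 7 + 224 = 231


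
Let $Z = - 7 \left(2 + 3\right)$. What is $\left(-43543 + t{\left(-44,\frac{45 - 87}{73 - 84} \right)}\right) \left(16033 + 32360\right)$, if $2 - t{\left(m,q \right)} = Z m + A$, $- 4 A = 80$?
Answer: $-2180636973$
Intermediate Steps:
$A = -20$ ($A = \left(- \frac{1}{4}\right) 80 = -20$)
$Z = -35$ ($Z = \left(-7\right) 5 = -35$)
$t{\left(m,q \right)} = 22 + 35 m$ ($t{\left(m,q \right)} = 2 - \left(- 35 m - 20\right) = 2 - \left(-20 - 35 m\right) = 2 + \left(20 + 35 m\right) = 22 + 35 m$)
$\left(-43543 + t{\left(-44,\frac{45 - 87}{73 - 84} \right)}\right) \left(16033 + 32360\right) = \left(-43543 + \left(22 + 35 \left(-44\right)\right)\right) \left(16033 + 32360\right) = \left(-43543 + \left(22 - 1540\right)\right) 48393 = \left(-43543 - 1518\right) 48393 = \left(-45061\right) 48393 = -2180636973$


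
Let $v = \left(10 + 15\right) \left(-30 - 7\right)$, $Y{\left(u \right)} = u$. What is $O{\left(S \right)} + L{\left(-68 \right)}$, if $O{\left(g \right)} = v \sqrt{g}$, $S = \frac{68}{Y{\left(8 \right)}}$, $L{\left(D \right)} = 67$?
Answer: $67 - \frac{925 \sqrt{34}}{2} \approx -2629.8$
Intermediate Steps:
$v = -925$ ($v = 25 \left(-37\right) = -925$)
$S = \frac{17}{2}$ ($S = \frac{68}{8} = 68 \cdot \frac{1}{8} = \frac{17}{2} \approx 8.5$)
$O{\left(g \right)} = - 925 \sqrt{g}$
$O{\left(S \right)} + L{\left(-68 \right)} = - 925 \sqrt{\frac{17}{2}} + 67 = - 925 \frac{\sqrt{34}}{2} + 67 = - \frac{925 \sqrt{34}}{2} + 67 = 67 - \frac{925 \sqrt{34}}{2}$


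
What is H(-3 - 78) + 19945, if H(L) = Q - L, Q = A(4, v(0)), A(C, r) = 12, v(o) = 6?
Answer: 20038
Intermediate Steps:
Q = 12
H(L) = 12 - L
H(-3 - 78) + 19945 = (12 - (-3 - 78)) + 19945 = (12 - 1*(-81)) + 19945 = (12 + 81) + 19945 = 93 + 19945 = 20038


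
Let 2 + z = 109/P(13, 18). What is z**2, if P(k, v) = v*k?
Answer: 128881/54756 ≈ 2.3537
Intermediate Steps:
P(k, v) = k*v
z = -359/234 (z = -2 + 109/((13*18)) = -2 + 109/234 = -359/234 ≈ -1.5342)
z**2 = (-359/234)**2 = 128881/54756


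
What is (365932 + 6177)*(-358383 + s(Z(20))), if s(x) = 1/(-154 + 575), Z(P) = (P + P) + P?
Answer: -56143523861378/421 ≈ -1.3336e+11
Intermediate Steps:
Z(P) = 3*P (Z(P) = 2*P + P = 3*P)
s(x) = 1/421
(365932 + 6177)*(-358383 + s(Z(20))) = (365932 + 6177)*(-358383 + 1/421) = 372109*(-150879242/421) = -56143523861378/421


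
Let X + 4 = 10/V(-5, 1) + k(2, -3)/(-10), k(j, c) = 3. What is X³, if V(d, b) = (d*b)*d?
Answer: -59319/1000 ≈ -59.319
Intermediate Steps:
V(d, b) = b*d² (V(d, b) = (b*d)*d = b*d²)
X = -39/10 (X = -4 + (10/((1*(-5)²)) + 3/(-10)) = -4 + (10/((1*25)) + 3*(-⅒)) = -4 + (10/25 - 3/10) = -4 + (10*(1/25) - 3/10) = -4 + (⅖ - 3/10) = -4 + ⅒ = -39/10 ≈ -3.9000)
X³ = (-39/10)³ = -59319/1000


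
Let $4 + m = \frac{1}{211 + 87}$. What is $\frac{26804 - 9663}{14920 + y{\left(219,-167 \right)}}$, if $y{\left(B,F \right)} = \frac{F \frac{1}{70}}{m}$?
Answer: $\frac{714522585}{621965083} \approx 1.1488$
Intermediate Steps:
$m = - \frac{1191}{298}$ ($m = -4 + \frac{1}{211 + 87} = -4 + \frac{1}{298} = - \frac{1191}{298} \approx -3.9966$)
$y{\left(B,F \right)} = - \frac{149 F}{41685}$ ($y{\left(B,F \right)} = \frac{F \frac{1}{70}}{- \frac{1191}{298}} = F \frac{1}{70} \left(- \frac{298}{1191}\right) = \frac{F}{70} \left(- \frac{298}{1191}\right) = - \frac{149 F}{41685}$)
$\frac{26804 - 9663}{14920 + y{\left(219,-167 \right)}} = \frac{26804 - 9663}{14920 - - \frac{24883}{41685}} = \frac{17141}{14920 + \frac{24883}{41685}} = \frac{17141}{\frac{621965083}{41685}} = 17141 \cdot \frac{41685}{621965083} = \frac{714522585}{621965083}$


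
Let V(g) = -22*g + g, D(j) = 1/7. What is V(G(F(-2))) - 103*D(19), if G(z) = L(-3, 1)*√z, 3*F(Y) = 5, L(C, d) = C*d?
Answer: -103/7 + 21*√15 ≈ 66.618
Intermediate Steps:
D(j) = ⅐
F(Y) = 5/3 (F(Y) = (⅓)*5 = 5/3)
G(z) = -3*√z (G(z) = (-3*1)*√z = -3*√z)
V(g) = -21*g
V(G(F(-2))) - 103*D(19) = -(-63)*√(5/3) - 103*⅐ = -(-63)*√15/3 - 103/7 = -(-21)*√15 - 103/7 = 21*√15 - 103/7 = -103/7 + 21*√15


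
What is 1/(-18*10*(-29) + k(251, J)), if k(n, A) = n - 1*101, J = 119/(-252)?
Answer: 1/5370 ≈ 0.00018622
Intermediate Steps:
J = -17/36 (J = 119*(-1/252) = -17/36 ≈ -0.47222)
k(n, A) = -101 + n (k(n, A) = n - 101 = -101 + n)
1/(-18*10*(-29) + k(251, J)) = 1/(-18*10*(-29) + (-101 + 251)) = 1/(-180*(-29) + 150) = 1/(5220 + 150) = 1/5370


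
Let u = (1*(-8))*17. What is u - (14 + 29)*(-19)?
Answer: 681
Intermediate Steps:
u = -136 (u = -8*17 = -136)
u - (14 + 29)*(-19) = -136 - (14 + 29)*(-19) = -136 - 43*(-19) = -136 - 1*(-817) = -136 + 817 = 681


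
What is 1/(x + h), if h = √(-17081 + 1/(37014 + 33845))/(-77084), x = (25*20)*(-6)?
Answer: -210520071502552000/631560214507857723763 + 38542*I*√85763664734502/1894680643523573171289 ≈ -0.00033333 + 1.8839e-10*I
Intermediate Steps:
x = -3000 (x = 500*(-6) = -3000)
h = -I*√85763664734502/5462095156 (h = √(-17081 + 1/70859)*(-1/77084) = √(-1210342578/70859)*(-1/77084) = (I*√85763664734502/70859)*(-1/77084) = -I*√85763664734502/5462095156 ≈ -0.0016955*I)
1/(x + h) = 1/(-3000 - I*√85763664734502/5462095156)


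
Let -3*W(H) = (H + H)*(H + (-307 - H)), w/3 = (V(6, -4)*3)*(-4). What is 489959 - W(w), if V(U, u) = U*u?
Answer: 313127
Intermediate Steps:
w = 864 (w = 3*(((6*(-4))*3)*(-4)) = 3*(-24*3*(-4)) = 3*(-72*(-4)) = 3*288 = 864)
W(H) = 614*H/3 (W(H) = -(H + H)*(H + (-307 - H))/3 = -2*H*(-307)/3 = -(-614)*H/3 = 614*H/3)
489959 - W(w) = 489959 - 614*864/3 = 489959 - 1*176832 = 489959 - 176832 = 313127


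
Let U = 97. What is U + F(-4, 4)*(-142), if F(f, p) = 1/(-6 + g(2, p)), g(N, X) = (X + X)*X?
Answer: 1190/13 ≈ 91.538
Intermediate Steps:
g(N, X) = 2*X² (g(N, X) = (2*X)*X = 2*X²)
F(f, p) = 1/(-6 + 2*p²)
U + F(-4, 4)*(-142) = 97 + (1/(2*(-3 + 4²)))*(-142) = 97 + (1/(2*(-3 + 16)))*(-142) = 97 + ((½)/13)*(-142) = 97 + ((½)*(1/13))*(-142) = 97 + (1/26)*(-142) = 97 - 71/13 = 1190/13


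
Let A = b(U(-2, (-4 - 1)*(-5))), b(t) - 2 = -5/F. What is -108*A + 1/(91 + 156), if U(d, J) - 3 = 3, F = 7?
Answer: -240077/1729 ≈ -138.85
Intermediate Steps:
U(d, J) = 6 (U(d, J) = 3 + 3 = 6)
b(t) = 9/7 (b(t) = 2 - 5/7 = 9/7)
A = 9/7 ≈ 1.2857
-108*A + 1/(91 + 156) = -108*9/7 + 1/(91 + 156) = -972/7 + 1/247 = -240077/1729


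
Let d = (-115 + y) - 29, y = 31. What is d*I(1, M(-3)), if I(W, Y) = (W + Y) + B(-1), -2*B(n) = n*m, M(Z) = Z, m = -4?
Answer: 452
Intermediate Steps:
B(n) = 2*n (B(n) = -n*(-4)/2 = -(-2)*n = 2*n)
I(W, Y) = -2 + W + Y (I(W, Y) = (W + Y) + 2*(-1) = (W + Y) - 2 = -2 + W + Y)
d = -113 (d = (-115 + 31) - 29 = -84 - 29 = -113)
d*I(1, M(-3)) = -113*(-2 + 1 - 3) = -113*(-4) = 452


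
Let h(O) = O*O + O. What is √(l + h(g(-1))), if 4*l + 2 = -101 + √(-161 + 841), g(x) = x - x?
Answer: √(-103 + 2*√170)/2 ≈ 4.3853*I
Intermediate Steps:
g(x) = 0
h(O) = O + O² (h(O) = O² + O = O + O²)
l = -103/4 + √170/2 (l = -½ + (-101 + √(-161 + 841))/4 = -½ + (-101 + √680)/4 = -½ + (-101 + 2*√170)/4 = -½ + (-101/4 + √170/2) = -103/4 + √170/2 ≈ -19.231)
√(l + h(g(-1))) = √((-103/4 + √170/2) + 0*(1 + 0)) = √((-103/4 + √170/2) + 0*1) = √((-103/4 + √170/2) + 0) = √(-103/4 + √170/2)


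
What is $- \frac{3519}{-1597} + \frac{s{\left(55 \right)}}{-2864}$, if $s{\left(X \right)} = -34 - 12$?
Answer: $\frac{5075939}{2286904} \approx 2.2196$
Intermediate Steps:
$s{\left(X \right)} = -46$
$- \frac{3519}{-1597} + \frac{s{\left(55 \right)}}{-2864} = - \frac{3519}{-1597} - \frac{46}{-2864} = \left(-3519\right) \left(- \frac{1}{1597}\right) - - \frac{23}{1432} = \frac{3519}{1597} + \frac{23}{1432} = \frac{5075939}{2286904}$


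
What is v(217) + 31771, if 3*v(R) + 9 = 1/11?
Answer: 1048345/33 ≈ 31768.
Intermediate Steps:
v(R) = -98/33 (v(R) = -3 + (⅓)/11 = -3 + (⅓)*(1/11) = -3 + 1/33 = -98/33)
v(217) + 31771 = -98/33 + 31771 = 1048345/33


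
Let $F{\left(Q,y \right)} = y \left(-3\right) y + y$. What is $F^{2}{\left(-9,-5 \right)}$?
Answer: $6400$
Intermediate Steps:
$F{\left(Q,y \right)} = y - 3 y^{2}$ ($F{\left(Q,y \right)} = - 3 y y + y = - 3 y^{2} + y = y - 3 y^{2}$)
$F^{2}{\left(-9,-5 \right)} = \left(- 5 \left(1 - -15\right)\right)^{2} = \left(- 5 \left(1 + 15\right)\right)^{2} = \left(\left(-5\right) 16\right)^{2} = \left(-80\right)^{2} = 6400$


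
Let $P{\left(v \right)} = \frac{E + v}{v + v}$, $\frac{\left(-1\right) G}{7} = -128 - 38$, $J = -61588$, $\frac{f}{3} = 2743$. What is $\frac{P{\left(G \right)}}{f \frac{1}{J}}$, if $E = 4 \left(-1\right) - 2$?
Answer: $- \frac{17798932}{4781049} \approx -3.7228$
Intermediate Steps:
$f = 8229$ ($f = 3 \cdot 2743 = 8229$)
$G = 1162$ ($G = - 7 \left(-128 - 38\right) = \left(-7\right) \left(-166\right) = 1162$)
$E = -6$ ($E = -4 - 2 = -6$)
$P{\left(v \right)} = \frac{-6 + v}{2 v}$ ($P{\left(v \right)} = \frac{-6 + v}{v + v} = \frac{-6 + v}{2 v}$)
$\frac{P{\left(G \right)}}{f \frac{1}{J}} = \frac{\frac{1}{2} \cdot \frac{1}{1162} \left(-6 + 1162\right)}{8229 \frac{1}{-61588}} = \frac{\frac{1}{2} \cdot \frac{1}{1162} \cdot 1156}{8229 \left(- \frac{1}{61588}\right)} = \frac{289}{581 \left(- \frac{8229}{61588}\right)} = \frac{289}{581} \left(- \frac{61588}{8229}\right) = - \frac{17798932}{4781049}$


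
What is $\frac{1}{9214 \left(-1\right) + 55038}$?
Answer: $\frac{1}{45824} \approx 2.1823 \cdot 10^{-5}$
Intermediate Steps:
$\frac{1}{9214 \left(-1\right) + 55038} = \frac{1}{-9214 + 55038} = \frac{1}{45824}$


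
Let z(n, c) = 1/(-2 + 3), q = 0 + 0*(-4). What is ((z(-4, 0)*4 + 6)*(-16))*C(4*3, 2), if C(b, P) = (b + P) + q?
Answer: -2240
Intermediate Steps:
q = 0 (q = 0 + 0 = 0)
z(n, c) = 1 (z(n, c) = 1/1 = 1)
C(b, P) = P + b (C(b, P) = (b + P) + 0 = (P + b) + 0 = P + b)
((z(-4, 0)*4 + 6)*(-16))*C(4*3, 2) = ((1*4 + 6)*(-16))*(2 + 4*3) = ((4 + 6)*(-16))*(2 + 12) = (10*(-16))*14 = -160*14 = -2240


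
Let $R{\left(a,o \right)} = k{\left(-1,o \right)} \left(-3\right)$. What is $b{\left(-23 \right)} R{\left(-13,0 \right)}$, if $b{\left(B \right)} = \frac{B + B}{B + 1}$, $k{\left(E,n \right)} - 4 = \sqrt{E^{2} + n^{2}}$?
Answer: $- \frac{345}{11} \approx -31.364$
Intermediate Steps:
$k{\left(E,n \right)} = 4 + \sqrt{E^{2} + n^{2}}$
$b{\left(B \right)} = \frac{2 B}{1 + B}$
$R{\left(a,o \right)} = -12 - 3 \sqrt{1 + o^{2}}$ ($R{\left(a,o \right)} = \left(4 + \sqrt{\left(-1\right)^{2} + o^{2}}\right) \left(-3\right) = \left(4 + \sqrt{1 + o^{2}}\right) \left(-3\right) = -12 - 3 \sqrt{1 + o^{2}}$)
$b{\left(-23 \right)} R{\left(-13,0 \right)} = 2 \left(-23\right) \frac{1}{1 - 23} \left(-12 - 3 \sqrt{1 + 0^{2}}\right) = 2 \left(-23\right) \frac{1}{-22} \left(-12 - 3 \sqrt{1 + 0}\right) = 2 \left(-23\right) \left(- \frac{1}{22}\right) \left(-12 - 3 \sqrt{1}\right) = \frac{23 \left(-12 - 3\right)}{11} = \frac{23}{11} \left(-15\right) = - \frac{345}{11}$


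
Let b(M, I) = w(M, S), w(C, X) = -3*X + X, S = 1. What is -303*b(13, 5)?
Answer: 606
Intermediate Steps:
w(C, X) = -2*X
b(M, I) = -2 (b(M, I) = -2*1 = -2)
-303*b(13, 5) = -303*(-2) = 606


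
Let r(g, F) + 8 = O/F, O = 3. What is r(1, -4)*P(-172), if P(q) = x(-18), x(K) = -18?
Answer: 315/2 ≈ 157.50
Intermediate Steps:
r(g, F) = -8 + 3/F
P(q) = -18
r(1, -4)*P(-172) = (-8 + 3/(-4))*(-18) = (-8 + 3*(-1/4))*(-18) = (-8 - 3/4)*(-18) = -35/4*(-18) = 315/2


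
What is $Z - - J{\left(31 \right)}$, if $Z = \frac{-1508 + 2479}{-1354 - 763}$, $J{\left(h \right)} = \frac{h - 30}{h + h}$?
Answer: $- \frac{58085}{131254} \approx -0.44254$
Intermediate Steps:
$J{\left(h \right)} = \frac{-30 + h}{2 h}$
$Z = - \frac{971}{2117}$ ($Z = \frac{971}{-2117} = 971 \left(- \frac{1}{2117}\right) = - \frac{971}{2117} \approx -0.45867$)
$Z - - J{\left(31 \right)} = - \frac{971}{2117} - - \frac{-30 + 31}{2 \cdot 31} = - \frac{971}{2117} - - \frac{1}{2 \cdot 31} = - \frac{971}{2117} - \left(-1\right) \frac{1}{62} = - \frac{971}{2117} - - \frac{1}{62} = - \frac{971}{2117} + \frac{1}{62} = - \frac{58085}{131254}$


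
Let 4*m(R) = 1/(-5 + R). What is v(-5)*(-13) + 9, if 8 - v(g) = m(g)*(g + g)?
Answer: -367/4 ≈ -91.750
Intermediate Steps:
m(R) = 1/(4*(-5 + R))
v(g) = 8 - g/(2*(-5 + g)) (v(g) = 8 - 1/(4*(-5 + g))*(g + g) = 8 - 1/(4*(-5 + g))*2*g = 8 - g/(2*(-5 + g)))
v(-5)*(-13) + 9 = (5*(-16 + 3*(-5))/(2*(-5 - 5)))*(-13) + 9 = ((5/2)*(-16 - 15)/(-10))*(-13) + 9 = ((5/2)*(-1/10)*(-31))*(-13) + 9 = (31/4)*(-13) + 9 = -403/4 + 9 = -367/4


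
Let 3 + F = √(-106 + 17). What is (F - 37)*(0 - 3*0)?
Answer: 0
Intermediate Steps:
F = -3 + I*√89 (F = -3 + √(-106 + 17) = -3 + √(-89) = -3 + I*√89 ≈ -3.0 + 9.434*I)
(F - 37)*(0 - 3*0) = ((-3 + I*√89) - 37)*(0 - 3*0) = (-40 + I*√89)*(0 + 0) = (-40 + I*√89)*0 = 0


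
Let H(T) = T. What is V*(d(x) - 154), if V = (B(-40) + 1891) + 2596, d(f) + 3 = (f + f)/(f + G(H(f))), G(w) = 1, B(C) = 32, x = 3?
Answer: -1405409/2 ≈ -7.0270e+5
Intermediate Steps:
d(f) = -3 + 2*f/(1 + f) (d(f) = -3 + (f + f)/(f + 1) = -3 + (2*f)/(1 + f) = -3 + 2*f/(1 + f))
V = 4519 (V = (32 + 1891) + 2596 = 1923 + 2596 = 4519)
V*(d(x) - 154) = 4519*((-3 - 1*3)/(1 + 3) - 154) = 4519*((-3 - 3)/4 - 154) = 4519*((¼)*(-6) - 154) = 4519*(-3/2 - 154) = 4519*(-311/2) = -1405409/2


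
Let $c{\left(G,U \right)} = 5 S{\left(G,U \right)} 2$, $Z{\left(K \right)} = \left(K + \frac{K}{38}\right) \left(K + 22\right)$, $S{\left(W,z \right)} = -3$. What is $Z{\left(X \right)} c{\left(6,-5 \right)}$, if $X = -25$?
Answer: $- \frac{43875}{19} \approx -2309.2$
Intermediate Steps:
$Z{\left(K \right)} = \frac{39 K \left(22 + K\right)}{38}$ ($Z{\left(K \right)} = \left(K + K \frac{1}{38}\right) \left(22 + K\right) = \left(K + \frac{K}{38}\right) \left(22 + K\right) = \frac{39 K}{38} \left(22 + K\right) = \frac{39 K \left(22 + K\right)}{38}$)
$c{\left(G,U \right)} = -30$ ($c{\left(G,U \right)} = 5 \left(-3\right) 2 = \left(-15\right) 2 = -30$)
$Z{\left(X \right)} c{\left(6,-5 \right)} = \frac{39}{38} \left(-25\right) \left(22 - 25\right) \left(-30\right) = \frac{39}{38} \left(-25\right) \left(-3\right) \left(-30\right) = \frac{2925}{38} \left(-30\right) = - \frac{43875}{19}$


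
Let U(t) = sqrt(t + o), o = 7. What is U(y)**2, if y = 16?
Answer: 23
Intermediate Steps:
U(t) = sqrt(7 + t) (U(t) = sqrt(t + 7) = sqrt(7 + t))
U(y)**2 = (sqrt(7 + 16))**2 = (sqrt(23))**2 = 23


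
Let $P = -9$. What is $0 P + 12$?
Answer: $12$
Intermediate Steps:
$0 P + 12 = 0 \left(-9\right) + 12 = 0 + 12 = 12$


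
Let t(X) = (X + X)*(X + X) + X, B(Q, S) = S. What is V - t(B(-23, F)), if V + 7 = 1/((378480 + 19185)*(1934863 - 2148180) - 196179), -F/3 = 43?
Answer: -5636201839178929/84828900984 ≈ -66442.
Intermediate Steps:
F = -129 (F = -3*43 = -129)
t(X) = X + 4*X² (t(X) = (2*X)*(2*X) + X = 4*X² + X = X + 4*X²)
V = -593802306889/84828900984 (V = -7 + 1/((378480 + 19185)*(1934863 - 2148180) - 196179) = -7 + 1/(397665*(-213317) - 196179) = -7 + 1/(-84828704805 - 196179) = -7 + 1/(-84828900984) = -7 - 1/84828900984 = -593802306889/84828900984 ≈ -7.0000)
V - t(B(-23, F)) = -593802306889/84828900984 - (-129)*(1 + 4*(-129)) = -593802306889/84828900984 - (-129)*(1 - 516) = -593802306889/84828900984 - (-129)*(-515) = -593802306889/84828900984 - 1*66435 = -593802306889/84828900984 - 66435 = -5636201839178929/84828900984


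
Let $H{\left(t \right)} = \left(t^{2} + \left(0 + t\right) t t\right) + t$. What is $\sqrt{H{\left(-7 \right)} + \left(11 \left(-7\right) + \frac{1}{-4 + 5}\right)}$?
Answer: $i \sqrt{377} \approx 19.417 i$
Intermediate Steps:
$H{\left(t \right)} = t + t^{2} + t^{3}$ ($H{\left(t \right)} = \left(t^{2} + t t t\right) + t = \left(t^{2} + t^{2} t\right) + t = \left(t^{2} + t^{3}\right) + t = t + t^{2} + t^{3}$)
$\sqrt{H{\left(-7 \right)} + \left(11 \left(-7\right) + \frac{1}{-4 + 5}\right)} = \sqrt{- 7 \left(1 - 7 + \left(-7\right)^{2}\right) + \left(11 \left(-7\right) + \frac{1}{-4 + 5}\right)} = \sqrt{- 7 \left(1 - 7 + 49\right) - \left(77 - 1^{-1}\right)} = \sqrt{\left(-7\right) 43 + \left(-77 + 1\right)} = \sqrt{-301 - 76} = \sqrt{-377} = i \sqrt{377}$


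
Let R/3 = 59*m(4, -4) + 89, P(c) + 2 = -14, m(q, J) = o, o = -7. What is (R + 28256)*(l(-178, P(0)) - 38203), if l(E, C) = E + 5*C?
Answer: -1049369924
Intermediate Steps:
m(q, J) = -7
P(c) = -16 (P(c) = -2 - 14 = -16)
R = -972 (R = 3*(59*(-7) + 89) = 3*(-413 + 89) = 3*(-324) = -972)
(R + 28256)*(l(-178, P(0)) - 38203) = (-972 + 28256)*((-178 + 5*(-16)) - 38203) = 27284*((-178 - 80) - 38203) = 27284*(-258 - 38203) = 27284*(-38461) = -1049369924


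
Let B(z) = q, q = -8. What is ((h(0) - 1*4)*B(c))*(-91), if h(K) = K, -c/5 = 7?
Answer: -2912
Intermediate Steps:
c = -35 (c = -5*7 = -35)
B(z) = -8
((h(0) - 1*4)*B(c))*(-91) = ((0 - 1*4)*(-8))*(-91) = ((0 - 4)*(-8))*(-91) = -4*(-8)*(-91) = 32*(-91) = -2912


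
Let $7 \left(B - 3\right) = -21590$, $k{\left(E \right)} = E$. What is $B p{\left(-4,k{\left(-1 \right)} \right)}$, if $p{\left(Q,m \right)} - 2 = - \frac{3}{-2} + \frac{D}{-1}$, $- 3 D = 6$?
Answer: $- \frac{237259}{14} \approx -16947.0$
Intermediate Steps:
$D = -2$ ($D = \left(- \frac{1}{3}\right) 6 = -2$)
$p{\left(Q,m \right)} = \frac{11}{2}$ ($p{\left(Q,m \right)} = 2 - \left(-2 - \frac{3}{2}\right) = 2 - - \frac{7}{2} = 2 + \left(\frac{3}{2} + 2\right) = 2 + \frac{7}{2} = \frac{11}{2}$)
$B = - \frac{21569}{7}$ ($B = 3 + \frac{1}{7} \left(-21590\right) = 3 - \frac{21590}{7} = - \frac{21569}{7} \approx -3081.3$)
$B p{\left(-4,k{\left(-1 \right)} \right)} = \left(- \frac{21569}{7}\right) \frac{11}{2} = - \frac{237259}{14}$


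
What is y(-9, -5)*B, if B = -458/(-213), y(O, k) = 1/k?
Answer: -458/1065 ≈ -0.43005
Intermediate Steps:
B = 458/213 (B = -458*(-1/213) = 458/213 ≈ 2.1502)
y(-9, -5)*B = (458/213)/(-5) = -⅕*458/213 = -458/1065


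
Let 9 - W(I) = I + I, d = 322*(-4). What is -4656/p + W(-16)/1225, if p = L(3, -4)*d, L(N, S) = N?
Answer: 34893/28175 ≈ 1.2384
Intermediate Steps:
d = -1288
W(I) = 9 - 2*I (W(I) = 9 - (I + I) = 9 - 2*I)
p = -3864 (p = 3*(-1288) = -3864)
-4656/p + W(-16)/1225 = -4656/(-3864) + (9 - 2*(-16))/1225 = -4656*(-1/3864) + (9 + 32)*(1/1225) = 194/161 + 41*(1/1225) = 194/161 + 41/1225 = 34893/28175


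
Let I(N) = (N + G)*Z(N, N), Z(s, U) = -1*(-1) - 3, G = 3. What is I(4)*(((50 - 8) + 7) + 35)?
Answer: -1176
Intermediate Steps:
Z(s, U) = -2 (Z(s, U) = 1 - 3 = -2)
I(N) = -6 - 2*N (I(N) = (N + 3)*(-2) = (3 + N)*(-2) = -6 - 2*N)
I(4)*(((50 - 8) + 7) + 35) = (-6 - 2*4)*(((50 - 8) + 7) + 35) = (-6 - 8)*((42 + 7) + 35) = -14*(49 + 35) = -14*84 = -1176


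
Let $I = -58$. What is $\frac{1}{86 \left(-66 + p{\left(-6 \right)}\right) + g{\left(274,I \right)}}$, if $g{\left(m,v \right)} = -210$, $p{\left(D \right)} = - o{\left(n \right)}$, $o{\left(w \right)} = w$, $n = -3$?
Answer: $- \frac{1}{5628} \approx -0.00017768$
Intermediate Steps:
$p{\left(D \right)} = 3$ ($p{\left(D \right)} = \left(-1\right) \left(-3\right) = 3$)
$\frac{1}{86 \left(-66 + p{\left(-6 \right)}\right) + g{\left(274,I \right)}} = \frac{1}{86 \left(-66 + 3\right) - 210} = \frac{1}{86 \left(-63\right) - 210} = \frac{1}{-5418 - 210} = \frac{1}{-5628} = - \frac{1}{5628}$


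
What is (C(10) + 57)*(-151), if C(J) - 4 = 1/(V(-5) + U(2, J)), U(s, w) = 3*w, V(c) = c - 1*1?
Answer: -221215/24 ≈ -9217.3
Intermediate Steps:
V(c) = -1 + c (V(c) = c - 1 = -1 + c)
C(J) = 4 + 1/(-6 + 3*J) (C(J) = 4 + 1/((-1 - 5) + 3*J) = 4 + 1/(-6 + 3*J))
(C(10) + 57)*(-151) = ((-23 + 12*10)/(3*(-2 + 10)) + 57)*(-151) = ((⅓)*(-23 + 120)/8 + 57)*(-151) = ((⅓)*(⅛)*97 + 57)*(-151) = (97/24 + 57)*(-151) = (1465/24)*(-151) = -221215/24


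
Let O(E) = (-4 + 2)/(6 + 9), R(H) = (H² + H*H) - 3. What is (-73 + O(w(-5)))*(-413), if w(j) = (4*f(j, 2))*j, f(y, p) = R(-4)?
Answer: 453061/15 ≈ 30204.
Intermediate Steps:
R(H) = -3 + 2*H² (R(H) = (H² + H²) - 3 = 2*H² - 3 = -3 + 2*H²)
f(y, p) = 29 (f(y, p) = -3 + 2*(-4)² = -3 + 2*16 = -3 + 32 = 29)
w(j) = 116*j (w(j) = (4*29)*j = 116*j)
O(E) = -2/15
(-73 + O(w(-5)))*(-413) = (-73 - 2/15)*(-413) = -1097/15*(-413) = 453061/15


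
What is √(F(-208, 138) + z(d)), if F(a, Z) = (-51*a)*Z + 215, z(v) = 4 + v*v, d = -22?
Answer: √1464607 ≈ 1210.2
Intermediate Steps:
z(v) = 4 + v²
F(a, Z) = 215 - 51*Z*a (F(a, Z) = -51*Z*a + 215 = 215 - 51*Z*a)
√(F(-208, 138) + z(d)) = √((215 - 51*138*(-208)) + (4 + (-22)²)) = √((215 + 1463904) + (4 + 484)) = √(1464119 + 488) = √1464607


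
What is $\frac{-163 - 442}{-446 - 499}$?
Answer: $\frac{121}{189} \approx 0.64021$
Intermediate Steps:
$\frac{-163 - 442}{-446 - 499} = - \frac{605}{-945} = \left(-605\right) \left(- \frac{1}{945}\right) = \frac{121}{189}$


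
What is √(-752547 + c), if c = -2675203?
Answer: 5*I*√137110 ≈ 1851.4*I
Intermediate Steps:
√(-752547 + c) = √(-752547 - 2675203) = √(-3427750) = 5*I*√137110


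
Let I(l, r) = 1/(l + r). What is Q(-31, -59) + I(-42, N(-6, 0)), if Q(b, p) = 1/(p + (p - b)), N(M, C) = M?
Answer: -15/464 ≈ -0.032328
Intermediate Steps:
Q(b, p) = 1/(-b + 2*p)
Q(-31, -59) + I(-42, N(-6, 0)) = 1/(-1*(-31) + 2*(-59)) + 1/(-42 - 6) = 1/(31 - 118) + 1/(-48) = 1/(-87) - 1/48 = -1/87 - 1/48 = -15/464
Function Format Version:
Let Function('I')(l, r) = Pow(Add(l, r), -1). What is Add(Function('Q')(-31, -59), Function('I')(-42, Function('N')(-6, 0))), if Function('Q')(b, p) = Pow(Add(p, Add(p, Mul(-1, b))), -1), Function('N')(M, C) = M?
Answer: Rational(-15, 464) ≈ -0.032328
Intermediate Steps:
Function('Q')(b, p) = Pow(Add(Mul(-1, b), Mul(2, p)), -1)
Add(Function('Q')(-31, -59), Function('I')(-42, Function('N')(-6, 0))) = Add(Pow(Add(Mul(-1, -31), Mul(2, -59)), -1), Pow(Add(-42, -6), -1)) = Add(Pow(Add(31, -118), -1), Pow(-48, -1)) = Add(Pow(-87, -1), Rational(-1, 48)) = Add(Rational(-1, 87), Rational(-1, 48)) = Rational(-15, 464)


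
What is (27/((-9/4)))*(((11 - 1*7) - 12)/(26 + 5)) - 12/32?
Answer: 675/248 ≈ 2.7218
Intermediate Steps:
(27/((-9/4)))*(((11 - 1*7) - 12)/(26 + 5)) - 12/32 = (27/((-9*¼)))*(((11 - 7) - 12)/31) - 12*1/32 = (27/(-9/4))*((4 - 12)*(1/31)) - 3/8 = (27*(-4/9))*(-8*1/31) - 3/8 = -12*(-8/31) - 3/8 = 96/31 - 3/8 = 675/248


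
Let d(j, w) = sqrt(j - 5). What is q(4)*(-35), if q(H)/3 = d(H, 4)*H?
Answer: -420*I ≈ -420.0*I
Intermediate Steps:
d(j, w) = sqrt(-5 + j)
q(H) = 3*H*sqrt(-5 + H) (q(H) = 3*(sqrt(-5 + H)*H) = 3*(H*sqrt(-5 + H)) = 3*H*sqrt(-5 + H))
q(4)*(-35) = (3*4*sqrt(-5 + 4))*(-35) = (3*4*sqrt(-1))*(-35) = (3*4*I)*(-35) = (12*I)*(-35) = -420*I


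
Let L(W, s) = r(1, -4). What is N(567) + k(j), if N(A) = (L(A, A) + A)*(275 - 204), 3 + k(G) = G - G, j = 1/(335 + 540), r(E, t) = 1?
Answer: 40325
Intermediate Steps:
L(W, s) = 1
j = 1/875 ≈ 0.0011429
k(G) = -3 (k(G) = -3 + (G - G) = -3 + 0 = -3)
N(A) = 71 + 71*A (N(A) = (1 + A)*(275 - 204) = (1 + A)*71 = 71 + 71*A)
N(567) + k(j) = (71 + 71*567) - 3 = (71 + 40257) - 3 = 40328 - 3 = 40325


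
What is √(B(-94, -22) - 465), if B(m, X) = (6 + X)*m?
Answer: √1039 ≈ 32.234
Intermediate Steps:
B(m, X) = m*(6 + X)
√(B(-94, -22) - 465) = √(-94*(6 - 22) - 465) = √(-94*(-16) - 465) = √(1504 - 465) = √1039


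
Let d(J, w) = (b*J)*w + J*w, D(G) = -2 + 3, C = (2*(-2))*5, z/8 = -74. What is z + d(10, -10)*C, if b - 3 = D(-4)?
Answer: 9408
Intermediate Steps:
z = -592 (z = 8*(-74) = -592)
C = -20 (C = -4*5 = -20)
D(G) = 1
b = 4 (b = 3 + 1 = 4)
d(J, w) = 5*J*w (d(J, w) = (4*J)*w + J*w = 4*J*w + J*w = 5*J*w)
z + d(10, -10)*C = -592 + (5*10*(-10))*(-20) = -592 - 500*(-20) = -592 + 10000 = 9408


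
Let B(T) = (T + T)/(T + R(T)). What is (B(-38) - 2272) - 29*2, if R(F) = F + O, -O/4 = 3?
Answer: -51241/22 ≈ -2329.1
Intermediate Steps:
O = -12 (O = -4*3 = -12)
R(F) = -12 + F (R(F) = F - 12 = -12 + F)
B(T) = 2*T/(-12 + 2*T) (B(T) = (T + T)/(T + (-12 + T)) = (2*T)/(-12 + 2*T) = 2*T/(-12 + 2*T))
(B(-38) - 2272) - 29*2 = (-38/(-6 - 38) - 2272) - 29*2 = (-38/(-44) - 2272) - 58 = (-38*(-1/44) - 2272) - 58 = (19/22 - 2272) - 58 = -49965/22 - 58 = -51241/22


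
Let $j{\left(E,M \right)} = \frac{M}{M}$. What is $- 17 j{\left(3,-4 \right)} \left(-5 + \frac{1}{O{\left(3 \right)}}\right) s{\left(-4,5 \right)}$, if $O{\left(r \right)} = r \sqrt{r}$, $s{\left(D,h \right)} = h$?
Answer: $425 - \frac{85 \sqrt{3}}{9} \approx 408.64$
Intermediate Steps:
$j{\left(E,M \right)} = 1$
$O{\left(r \right)} = r^{\frac{3}{2}}$
$- 17 j{\left(3,-4 \right)} \left(-5 + \frac{1}{O{\left(3 \right)}}\right) s{\left(-4,5 \right)} = \left(-17\right) 1 \left(-5 + \frac{1}{3^{\frac{3}{2}}}\right) 5 = - 17 \left(-5 + \frac{1}{3 \sqrt{3}}\right) 5 = - 17 \left(-5 + \frac{\sqrt{3}}{9}\right) 5 = - 17 \left(-25 + \frac{5 \sqrt{3}}{9}\right) = 425 - \frac{85 \sqrt{3}}{9}$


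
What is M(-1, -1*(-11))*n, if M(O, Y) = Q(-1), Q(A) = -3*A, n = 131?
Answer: 393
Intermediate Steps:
M(O, Y) = 3 (M(O, Y) = -3*(-1) = 3)
M(-1, -1*(-11))*n = 3*131 = 393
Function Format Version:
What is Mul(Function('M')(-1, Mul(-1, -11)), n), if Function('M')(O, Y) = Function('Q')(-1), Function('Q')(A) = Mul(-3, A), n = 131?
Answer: 393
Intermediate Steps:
Function('M')(O, Y) = 3 (Function('M')(O, Y) = Mul(-3, -1) = 3)
Mul(Function('M')(-1, Mul(-1, -11)), n) = Mul(3, 131) = 393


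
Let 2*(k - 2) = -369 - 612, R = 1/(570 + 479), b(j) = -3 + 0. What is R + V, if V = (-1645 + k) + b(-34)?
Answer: -4482375/2098 ≈ -2136.5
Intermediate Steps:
b(j) = -3
R = 1/1049 ≈ 0.00095329
k = -977/2 (k = 2 + (-369 - 612)/2 = 2 + (1/2)*(-981) = 2 - 981/2 = -977/2 ≈ -488.50)
V = -4273/2 (V = (-1645 - 977/2) - 3 = -4267/2 - 3 = -4273/2 ≈ -2136.5)
R + V = 1/1049 - 4273/2 = -4482375/2098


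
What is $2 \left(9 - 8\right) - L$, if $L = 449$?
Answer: $-447$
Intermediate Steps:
$2 \left(9 - 8\right) - L = 2 \left(9 - 8\right) - 449 = 2 \cdot 1 - 449 = 2 - 449 = -447$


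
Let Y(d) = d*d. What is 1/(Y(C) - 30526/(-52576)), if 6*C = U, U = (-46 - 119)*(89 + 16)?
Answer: 26288/219180322763 ≈ 1.1994e-7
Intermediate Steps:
U = -17325 (U = -165*105 = -17325)
C = -5775/2 (C = (1/6)*(-17325) = -5775/2 ≈ -2887.5)
Y(d) = d**2
1/(Y(C) - 30526/(-52576)) = 1/((-5775/2)**2 - 30526/(-52576)) = 1/(33350625/4 - 30526*(-1/52576)) = 1/(33350625/4 + 15263/26288) = 1/(219180322763/26288) = 26288/219180322763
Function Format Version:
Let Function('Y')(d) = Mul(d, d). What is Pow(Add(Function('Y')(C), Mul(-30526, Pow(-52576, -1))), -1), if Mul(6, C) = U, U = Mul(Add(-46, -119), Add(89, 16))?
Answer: Rational(26288, 219180322763) ≈ 1.1994e-7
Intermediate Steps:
U = -17325 (U = Mul(-165, 105) = -17325)
C = Rational(-5775, 2) (C = Mul(Rational(1, 6), -17325) = Rational(-5775, 2) ≈ -2887.5)
Function('Y')(d) = Pow(d, 2)
Pow(Add(Function('Y')(C), Mul(-30526, Pow(-52576, -1))), -1) = Pow(Add(Pow(Rational(-5775, 2), 2), Mul(-30526, Pow(-52576, -1))), -1) = Pow(Add(Rational(33350625, 4), Mul(-30526, Rational(-1, 52576))), -1) = Pow(Add(Rational(33350625, 4), Rational(15263, 26288)), -1) = Pow(Rational(219180322763, 26288), -1) = Rational(26288, 219180322763)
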